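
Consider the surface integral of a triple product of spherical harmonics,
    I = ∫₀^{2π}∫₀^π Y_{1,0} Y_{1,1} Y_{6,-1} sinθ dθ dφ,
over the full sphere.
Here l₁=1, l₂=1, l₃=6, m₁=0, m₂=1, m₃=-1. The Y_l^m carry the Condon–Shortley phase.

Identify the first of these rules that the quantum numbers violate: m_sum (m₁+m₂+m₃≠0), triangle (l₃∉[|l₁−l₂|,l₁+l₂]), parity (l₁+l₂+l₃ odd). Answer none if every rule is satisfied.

triangle

azimuthal sum: 0 + 1 − 1 = 0  ✓
0 ≤ 6 ≤ 2 (triangle on l)  ✗
L = 1 + 1 + 6 = 8 (even)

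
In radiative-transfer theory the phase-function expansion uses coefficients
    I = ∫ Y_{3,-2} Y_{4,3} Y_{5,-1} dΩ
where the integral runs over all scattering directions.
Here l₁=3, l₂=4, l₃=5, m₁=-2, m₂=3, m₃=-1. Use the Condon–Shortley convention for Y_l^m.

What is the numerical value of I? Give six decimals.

Checks pass: Σm=0; 12 even; l₃=5∈[1,7].
(2·3+1)(2·4+1)(2·5+1) = 693
Δ: 2! 4! 6! / 13! → 1/180180
sum: t=0:+1/576 t=1:−1/144 t=2:+1/576 = -1/288
3j²(3 4 5; 0 0 0) = Δ·Π!·Σ² = 20/1001  (sign +1)
sum: t=1:−1/17280 t=2:+1/1440 = 11/17280
3j²(3 4 5; -2 3 -1) = Δ·Π!·Σ² = 11/468  (sign +1)
combine: 4πI² = 693·20/1001·11/468 = 55/169
take √, sign +1: I = 0.16092854

0.160929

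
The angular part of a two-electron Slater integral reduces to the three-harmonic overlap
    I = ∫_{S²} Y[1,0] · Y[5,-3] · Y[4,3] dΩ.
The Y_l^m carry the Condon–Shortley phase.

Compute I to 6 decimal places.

-0.196426

Checks pass: Σm=0; 10 even; l₃=4∈[4,6].
(2·1+1)(2·5+1)(2·4+1) = 297
Δ: 2! 0! 8! / 11! → 1/495
sum: t=1:−1/576 = -1/576
3j²(1 5 4; 0 0 0) = Δ·Π!·Σ² = 5/99  (sign -1)
sum: t=1:−1/5040 = -1/5040
3j²(1 5 4; 0 -3 3) = Δ·Π!·Σ² = 16/495  (sign +1)
combine: 4πI² = 297·5/99·16/495 = 16/33
take √, sign -1: I = -0.19642560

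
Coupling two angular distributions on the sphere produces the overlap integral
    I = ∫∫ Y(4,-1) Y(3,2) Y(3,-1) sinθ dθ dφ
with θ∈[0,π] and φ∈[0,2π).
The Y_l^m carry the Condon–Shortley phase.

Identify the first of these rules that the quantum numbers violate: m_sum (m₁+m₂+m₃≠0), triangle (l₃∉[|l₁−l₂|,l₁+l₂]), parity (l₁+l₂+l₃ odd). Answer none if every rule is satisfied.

azimuthal sum: -1 + 2 − 1 = 0  ✓
1 ≤ 3 ≤ 7 (triangle on l)  ✓
L = 4 + 3 + 3 = 10 (even)  ✓

none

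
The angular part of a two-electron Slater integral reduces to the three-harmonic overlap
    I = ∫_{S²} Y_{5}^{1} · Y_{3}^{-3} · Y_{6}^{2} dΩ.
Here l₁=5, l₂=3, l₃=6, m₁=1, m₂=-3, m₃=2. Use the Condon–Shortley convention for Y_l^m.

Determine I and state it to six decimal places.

Rules hold: Σm=0, L=14 even, 2≤6≤8.
N = 11·7·13 = 1001
Δ = 2!·8!·4!/15! = 1/675675
Racah Σ t=0..2: t=0:+1/8640 t=1:−1/2304 t=2:+1/8640 = -7/34560
⇒ 3j(5 3 6; 0 0 0)² = 7/429, sgn -1
Racah Σ t=0..0: t=0:+1/27648 = 1/27648
⇒ 3j(5 3 6; 1 -3 2)² = 10/429, sgn +1
4πI² = N·(3j₀)²·(3jₘ)² = 490/1287
I = -1·√(0.38073/4π) = -0.17406195

-0.174062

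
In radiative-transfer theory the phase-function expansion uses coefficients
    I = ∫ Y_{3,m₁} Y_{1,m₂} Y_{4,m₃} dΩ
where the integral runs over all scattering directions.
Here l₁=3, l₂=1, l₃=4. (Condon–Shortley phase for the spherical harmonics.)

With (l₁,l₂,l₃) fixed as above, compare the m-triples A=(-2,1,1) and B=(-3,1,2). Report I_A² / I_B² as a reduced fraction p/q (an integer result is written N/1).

3/1

Same 3,1,4: normalisation and zero-m 3j drop out of the ratio.
A: Δ: 0! 6! 2! / 9! → 1/252; sum: t=0:+1/240 = 1/240; 3j²(3 1 4; -2 1 1) = Δ·Π!·Σ² = 1/84  (sign -1)
B: Δ: 0! 6! 2! / 9! → 1/252; sum: t=0:+1/1440 = 1/1440; 3j²(3 1 4; -3 1 2) = Δ·Π!·Σ² = 1/252  (sign +1)
I_A²/I_B² = (1/84)/(1/252) = 3/1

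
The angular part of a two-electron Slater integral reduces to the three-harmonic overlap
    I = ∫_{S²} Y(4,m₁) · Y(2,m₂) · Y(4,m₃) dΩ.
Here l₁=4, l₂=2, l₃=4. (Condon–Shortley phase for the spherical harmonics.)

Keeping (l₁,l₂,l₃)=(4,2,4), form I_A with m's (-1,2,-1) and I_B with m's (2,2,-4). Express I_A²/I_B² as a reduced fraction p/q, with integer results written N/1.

25/7

Same 4,2,4: normalisation and zero-m 3j drop out of the ratio.
A: Δ: 2! 6! 2! / 11! → 1/13860; sum: t=2:+1/144 = 1/144; 3j²(4 2 4; -1 2 -1) = Δ·Π!·Σ² = 10/231  (sign -1)
B: Δ: 2! 6! 2! / 11! → 1/13860; sum: t=2:+1/2880 = 1/2880; 3j²(4 2 4; 2 2 -4) = Δ·Π!·Σ² = 2/165  (sign +1)
I_A²/I_B² = (10/231)/(2/165) = 25/7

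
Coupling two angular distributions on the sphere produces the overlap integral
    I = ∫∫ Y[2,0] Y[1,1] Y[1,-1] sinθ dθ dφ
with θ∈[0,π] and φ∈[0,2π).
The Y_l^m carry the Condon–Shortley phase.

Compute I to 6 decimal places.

m-sum 0 ✓  L=4 even ✓  1≤1≤3 ✓
Π(2lᵢ+1) = 5×3×3 = 45
triangle coeff Δ(2,1,1) = 1/30
Σ_t [1,1]: t=1:−1/1 = -1/1
(3j)²=2/15 [(2 1 1; 0 0 0)], sign=+1
Σ_t [2,2]: t=2:+1/4 = 1/4
(3j)²=1/30 [(2 1 1; 0 1 -1)], sign=+1
⇒ 4πI² = 1/5
I = (+1)√(1/5/(4π)) = 0.12615663

0.126157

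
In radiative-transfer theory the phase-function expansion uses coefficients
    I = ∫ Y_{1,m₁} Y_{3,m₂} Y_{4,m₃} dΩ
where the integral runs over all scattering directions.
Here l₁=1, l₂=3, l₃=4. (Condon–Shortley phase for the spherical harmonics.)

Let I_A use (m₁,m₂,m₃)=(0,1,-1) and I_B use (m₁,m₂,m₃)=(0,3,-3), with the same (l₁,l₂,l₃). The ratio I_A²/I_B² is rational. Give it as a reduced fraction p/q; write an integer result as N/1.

15/7

l's match ⇒ only the (l;m) 3-j factors differ between A and B.
A: triangle coeff Δ(1,3,4) = 1/252; Σ_t [0,0]: t=0:+1/48 = 1/48; (3j)²=5/84 [(1 3 4; 0 1 -1)], sign=-1
B: triangle coeff Δ(1,3,4) = 1/252; Σ_t [0,0]: t=0:+1/720 = 1/720; (3j)²=1/36 [(1 3 4; 0 3 -3)], sign=-1
I_A²/I_B² = (5/84)/(1/36) = 15/7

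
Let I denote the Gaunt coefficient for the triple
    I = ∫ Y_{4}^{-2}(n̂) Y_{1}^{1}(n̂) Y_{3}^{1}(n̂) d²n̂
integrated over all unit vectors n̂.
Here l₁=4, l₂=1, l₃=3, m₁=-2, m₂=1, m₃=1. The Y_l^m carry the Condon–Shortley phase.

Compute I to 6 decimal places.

0.238414

Checks pass: Σm=0; 8 even; l₃=3∈[3,5].
(2·4+1)(2·1+1)(2·3+1) = 189
Δ: 2! 6! 0! / 9! → 1/252
sum: t=1:−1/36 = -1/36
3j²(4 1 3; 0 0 0) = Δ·Π!·Σ² = 4/63  (sign +1)
sum: t=2:+1/96 = 1/96
3j²(4 1 3; -2 1 1) = Δ·Π!·Σ² = 5/84  (sign +1)
combine: 4πI² = 189·4/63·5/84 = 5/7
take √, sign +1: I = 0.23841361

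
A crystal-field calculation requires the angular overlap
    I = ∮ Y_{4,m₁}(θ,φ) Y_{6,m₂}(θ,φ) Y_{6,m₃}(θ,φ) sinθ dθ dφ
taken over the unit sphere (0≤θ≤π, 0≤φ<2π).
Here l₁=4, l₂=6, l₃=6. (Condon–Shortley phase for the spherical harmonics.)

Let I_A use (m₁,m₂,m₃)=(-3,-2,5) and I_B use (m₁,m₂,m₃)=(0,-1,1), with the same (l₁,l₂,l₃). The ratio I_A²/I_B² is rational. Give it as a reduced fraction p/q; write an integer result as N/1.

11319/4096

l's match ⇒ only the (l;m) 3-j factors differ between A and B.
A: triangle coeff Δ(4,6,6) = 1/15315300; Σ_t [3,4]: t=3:−1/725760 t=4:+1/5806080 = -1/829440; (3j)²=49/2652 [(4 6 6; -3 -2 5)], sign=+1
B: triangle coeff Δ(4,6,6) = 1/15315300; Σ_t [0,4]: t=0:+1/414720 t=1:−1/20736 t=2:+1/11520 t=3:−1/51840 t=4:+1/2903040 = 1/45360; (3j)²=1024/153153 [(4 6 6; 0 -1 1)], sign=-1
I_A²/I_B² = (49/2652)/(1024/153153) = 11319/4096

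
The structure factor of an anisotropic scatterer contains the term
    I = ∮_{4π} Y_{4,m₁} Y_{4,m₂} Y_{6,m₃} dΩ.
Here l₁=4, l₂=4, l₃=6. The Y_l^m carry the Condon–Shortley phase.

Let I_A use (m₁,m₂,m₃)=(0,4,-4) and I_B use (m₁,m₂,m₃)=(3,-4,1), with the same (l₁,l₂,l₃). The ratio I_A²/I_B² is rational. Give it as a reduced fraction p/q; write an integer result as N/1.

60/7

Shared (l₁,l₂,l₃)=(4,4,6): N and (l;000)² cancel in I_A²/I_B².
A: Δ = 2!·6!·6!/15! = 1/1261260; Racah Σ t=2..2: t=2:+1/69120 = 1/69120; ⇒ 3j(4 4 6; 0 4 -4)² = 4/143, sgn +1
B: Δ = 2!·6!·6!/15! = 1/1261260; Racah Σ t=0..0: t=0:+1/172800 = 1/172800; ⇒ 3j(4 4 6; 3 -4 1)² = 7/2145, sgn -1
I_A²/I_B² = (4/143)/(7/2145) = 60/7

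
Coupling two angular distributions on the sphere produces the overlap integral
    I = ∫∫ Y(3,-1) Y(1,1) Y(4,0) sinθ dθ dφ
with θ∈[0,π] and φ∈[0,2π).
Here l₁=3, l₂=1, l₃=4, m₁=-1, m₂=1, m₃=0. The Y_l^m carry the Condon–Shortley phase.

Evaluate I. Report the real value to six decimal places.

Checks pass: Σm=0; 8 even; l₃=4∈[2,4].
(2·3+1)(2·1+1)(2·4+1) = 189
Δ: 0! 6! 2! / 9! → 1/252
sum: t=0:+1/36 = 1/36
3j²(3 1 4; 0 0 0) = Δ·Π!·Σ² = 4/63  (sign +1)
sum: t=0:+1/96 = 1/96
3j²(3 1 4; -1 1 0) = Δ·Π!·Σ² = 1/42  (sign +1)
combine: 4πI² = 189·4/63·1/42 = 2/7
take √, sign +1: I = 0.15078601

0.150786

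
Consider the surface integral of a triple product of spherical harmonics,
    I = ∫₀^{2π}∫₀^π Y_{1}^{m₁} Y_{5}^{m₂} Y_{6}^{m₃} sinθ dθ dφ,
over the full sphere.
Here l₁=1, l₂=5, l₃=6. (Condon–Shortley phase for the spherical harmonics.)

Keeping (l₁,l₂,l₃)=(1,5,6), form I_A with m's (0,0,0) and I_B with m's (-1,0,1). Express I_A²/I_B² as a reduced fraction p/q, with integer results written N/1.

12/7

Same 1,5,6: normalisation and zero-m 3j drop out of the ratio.
A: Δ: 0! 2! 10! / 13! → 1/858; sum: t=0:+1/14400 = 1/14400; 3j²(1 5 6; 0 0 0) = Δ·Π!·Σ² = 6/143  (sign +1)
B: Δ: 0! 2! 10! / 13! → 1/858; sum: t=0:+1/28800 = 1/28800; 3j²(1 5 6; -1 0 1) = Δ·Π!·Σ² = 7/286  (sign -1)
I_A²/I_B² = (6/143)/(7/286) = 12/7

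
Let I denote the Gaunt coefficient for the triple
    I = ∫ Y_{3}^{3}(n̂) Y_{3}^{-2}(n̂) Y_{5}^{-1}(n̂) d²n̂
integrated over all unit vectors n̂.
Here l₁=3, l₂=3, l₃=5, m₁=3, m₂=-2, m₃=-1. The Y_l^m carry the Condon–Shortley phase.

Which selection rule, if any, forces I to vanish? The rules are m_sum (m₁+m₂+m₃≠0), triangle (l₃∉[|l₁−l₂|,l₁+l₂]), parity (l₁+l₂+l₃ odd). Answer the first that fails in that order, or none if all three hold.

parity

Σmᵢ = 0  ✓
l₃∈[|l₁−l₂|,l₁+l₂]=[0,6], have l₃=5  ✓
Σlᵢ = 11 ⇒ odd  ✗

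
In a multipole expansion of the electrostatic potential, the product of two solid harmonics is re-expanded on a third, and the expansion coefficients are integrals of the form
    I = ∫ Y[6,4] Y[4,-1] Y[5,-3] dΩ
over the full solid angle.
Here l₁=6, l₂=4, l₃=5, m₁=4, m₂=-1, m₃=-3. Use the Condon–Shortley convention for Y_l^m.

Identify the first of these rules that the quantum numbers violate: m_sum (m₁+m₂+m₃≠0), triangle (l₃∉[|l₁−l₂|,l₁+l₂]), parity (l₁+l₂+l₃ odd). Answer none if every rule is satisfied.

azimuthal sum: 4 − 1 − 3 = 0  ✓
2 ≤ 5 ≤ 10 (triangle on l)  ✓
L = 6 + 4 + 5 = 15 (odd)  ✗

parity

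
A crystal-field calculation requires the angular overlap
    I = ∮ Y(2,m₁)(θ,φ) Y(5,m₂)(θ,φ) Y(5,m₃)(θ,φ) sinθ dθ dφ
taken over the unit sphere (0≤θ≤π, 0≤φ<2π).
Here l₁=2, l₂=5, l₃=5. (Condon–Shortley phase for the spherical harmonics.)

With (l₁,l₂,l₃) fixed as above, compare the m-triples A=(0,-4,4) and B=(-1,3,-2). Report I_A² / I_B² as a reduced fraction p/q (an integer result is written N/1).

Shared (l₁,l₂,l₃)=(2,5,5): N and (l;000)² cancel in I_A²/I_B².
A: Δ = 2!·2!·8!/13! = 1/38610; Racah Σ t=0..1: t=0:+1/20160 t=1:−1/40320 = 1/40320; ⇒ 3j(2 5 5; 0 -4 4)² = 6/715, sgn -1
B: Δ = 2!·2!·8!/13! = 1/38610; Racah Σ t=1..2: t=1:−1/10080 t=2:+1/2880 = 1/4032; ⇒ 3j(2 5 5; -1 3 -2)² = 10/429, sgn -1
I_A²/I_B² = (6/715)/(10/429) = 9/25

9/25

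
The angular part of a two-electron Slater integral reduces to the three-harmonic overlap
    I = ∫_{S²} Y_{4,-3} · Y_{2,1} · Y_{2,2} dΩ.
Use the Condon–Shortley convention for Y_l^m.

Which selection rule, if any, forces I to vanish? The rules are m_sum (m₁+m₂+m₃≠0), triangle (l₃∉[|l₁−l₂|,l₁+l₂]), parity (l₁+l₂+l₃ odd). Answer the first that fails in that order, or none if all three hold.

m₁+m₂+m₃ = -3 + 1 + 2 = 0  ✓
triangle: |4−2|=2 ≤ l₃=2 ≤ 4+2=6  ✓
parity: l₁+l₂+l₃ = 8 is even  ✓

none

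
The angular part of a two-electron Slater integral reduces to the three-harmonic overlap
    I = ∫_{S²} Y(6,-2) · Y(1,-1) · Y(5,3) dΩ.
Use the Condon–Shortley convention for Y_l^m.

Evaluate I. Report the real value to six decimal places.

Rules hold: Σm=0, L=12 even, 5≤5≤7.
N = 13·3·11 = 429
Δ = 2!·10!·0!/13! = 1/858
Racah Σ t=1..1: t=1:−1/14400 = -1/14400
⇒ 3j(6 1 5; 0 0 0)² = 6/143, sgn +1
Racah Σ t=0..0: t=0:+1/161280 = 1/161280
⇒ 3j(6 1 5; -2 -1 3)² = 1/143, sgn +1
4πI² = N·(3j₀)²·(3jₘ)² = 18/143
I = +1·√(0.125874/4π) = 0.10008369

0.100084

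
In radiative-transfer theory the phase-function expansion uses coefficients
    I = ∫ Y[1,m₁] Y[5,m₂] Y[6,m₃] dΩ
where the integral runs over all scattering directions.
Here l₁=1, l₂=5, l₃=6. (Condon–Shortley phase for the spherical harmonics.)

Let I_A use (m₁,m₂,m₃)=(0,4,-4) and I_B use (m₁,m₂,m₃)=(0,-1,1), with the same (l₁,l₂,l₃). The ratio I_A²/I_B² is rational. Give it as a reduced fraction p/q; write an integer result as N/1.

Same 1,5,6: normalisation and zero-m 3j drop out of the ratio.
A: Δ: 0! 2! 10! / 13! → 1/858; sum: t=0:+1/362880 = 1/362880; 3j²(1 5 6; 0 4 -4) = Δ·Π!·Σ² = 10/429  (sign +1)
B: Δ: 0! 2! 10! / 13! → 1/858; sum: t=0:+1/17280 = 1/17280; 3j²(1 5 6; 0 -1 1) = Δ·Π!·Σ² = 35/858  (sign -1)
I_A²/I_B² = (10/429)/(35/858) = 4/7

4/7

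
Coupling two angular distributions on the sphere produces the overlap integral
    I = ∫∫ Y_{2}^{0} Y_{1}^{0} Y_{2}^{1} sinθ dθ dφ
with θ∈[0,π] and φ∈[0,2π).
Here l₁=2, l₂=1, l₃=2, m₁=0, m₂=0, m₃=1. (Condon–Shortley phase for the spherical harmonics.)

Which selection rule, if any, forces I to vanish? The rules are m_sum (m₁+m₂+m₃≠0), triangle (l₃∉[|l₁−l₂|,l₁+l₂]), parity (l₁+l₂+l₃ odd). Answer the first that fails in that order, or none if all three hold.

m_sum

azimuthal sum: 0 + 0 + 1 = 1  ✗
1 ≤ 2 ≤ 3 (triangle on l)
L = 2 + 1 + 2 = 5 (odd)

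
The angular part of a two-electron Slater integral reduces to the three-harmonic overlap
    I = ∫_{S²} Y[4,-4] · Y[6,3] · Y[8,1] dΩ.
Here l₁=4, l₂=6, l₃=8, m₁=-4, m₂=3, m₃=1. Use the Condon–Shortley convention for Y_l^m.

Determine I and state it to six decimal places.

0.079258

Checks pass: Σm=0; 18 even; l₃=8∈[2,10].
(2·4+1)(2·6+1)(2·8+1) = 1989
Δ: 2! 6! 10! / 19! → 1/23279256
sum: t=0:+1/1658880 t=1:−1/518400 t=2:+1/1658880 = -1/1382400
3j²(4 6 8; 0 0 0) = Δ·Π!·Σ² = 504/46189  (sign -1)
sum: t=2:+1/43545600 = 1/43545600
3j²(4 6 8; -4 3 1) = Δ·Π!·Σ² = 168/46189  (sign -1)
combine: 4πI² = 1989·504/46189·168/46189 = 762048/9653501
take √, sign +1: I = 0.07925813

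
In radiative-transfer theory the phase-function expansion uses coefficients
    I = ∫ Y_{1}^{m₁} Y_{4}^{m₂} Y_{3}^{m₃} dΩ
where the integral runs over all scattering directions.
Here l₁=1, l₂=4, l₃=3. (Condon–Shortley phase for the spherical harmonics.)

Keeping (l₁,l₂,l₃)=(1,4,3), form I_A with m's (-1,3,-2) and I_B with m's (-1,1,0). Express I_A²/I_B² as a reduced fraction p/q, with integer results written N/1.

21/10

Shared (l₁,l₂,l₃)=(1,4,3): N and (l;000)² cancel in I_A²/I_B².
A: Δ = 2!·0!·6!/9! = 1/252; Racah Σ t=2..2: t=2:+1/240 = 1/240; ⇒ 3j(1 4 3; -1 3 -2)² = 1/12, sgn -1
B: Δ = 2!·0!·6!/9! = 1/252; Racah Σ t=2..2: t=2:+1/72 = 1/72; ⇒ 3j(1 4 3; -1 1 0)² = 5/126, sgn -1
I_A²/I_B² = (1/12)/(5/126) = 21/10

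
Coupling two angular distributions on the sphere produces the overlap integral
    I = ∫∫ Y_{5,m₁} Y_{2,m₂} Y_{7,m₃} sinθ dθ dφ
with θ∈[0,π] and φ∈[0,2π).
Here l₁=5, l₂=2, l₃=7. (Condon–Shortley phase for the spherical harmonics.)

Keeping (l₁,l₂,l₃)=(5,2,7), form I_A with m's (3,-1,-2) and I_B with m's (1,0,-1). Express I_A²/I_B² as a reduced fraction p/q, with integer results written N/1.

3/14

Same 5,2,7: normalisation and zero-m 3j drop out of the ratio.
A: Δ: 0! 10! 4! / 15! → 1/15015; sum: t=0:+1/483840 = 1/483840; 3j²(5 2 7; 3 -1 -2) = Δ·Π!·Σ² = 6/1001  (sign -1)
B: Δ: 0! 10! 4! / 15! → 1/15015; sum: t=0:+1/69120 = 1/69120; 3j²(5 2 7; 1 0 -1) = Δ·Π!·Σ² = 4/143  (sign +1)
I_A²/I_B² = (6/1001)/(4/143) = 3/14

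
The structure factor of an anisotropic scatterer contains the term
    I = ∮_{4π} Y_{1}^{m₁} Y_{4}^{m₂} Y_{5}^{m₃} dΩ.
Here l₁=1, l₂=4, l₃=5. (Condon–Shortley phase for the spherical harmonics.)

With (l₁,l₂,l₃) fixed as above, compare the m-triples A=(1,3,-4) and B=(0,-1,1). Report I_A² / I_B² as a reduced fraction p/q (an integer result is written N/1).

l's match ⇒ only the (l;m) 3-j factors differ between A and B.
A: triangle coeff Δ(1,4,5) = 1/495; Σ_t [0,0]: t=0:+1/10080 = 1/10080; (3j)²=4/55 [(1 4 5; 1 3 -4)], sign=-1
B: triangle coeff Δ(1,4,5) = 1/495; Σ_t [0,0]: t=0:+1/720 = 1/720; (3j)²=8/165 [(1 4 5; 0 -1 1)], sign=+1
I_A²/I_B² = (4/55)/(8/165) = 3/2

3/2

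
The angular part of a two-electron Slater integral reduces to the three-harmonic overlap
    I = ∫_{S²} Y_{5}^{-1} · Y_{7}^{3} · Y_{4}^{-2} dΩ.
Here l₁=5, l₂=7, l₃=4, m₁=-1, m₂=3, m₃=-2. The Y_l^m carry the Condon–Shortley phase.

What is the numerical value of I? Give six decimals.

-0.072504

Rules hold: Σm=0, L=16 even, 2≤4≤12.
N = 11·15·9 = 1485
Δ = 8!·2!·6!/17! = 1/6126120
Racah Σ t=3..5: t=3:−1/69120 t=4:+1/20736 t=5:−1/69120 = 1/51840
⇒ 3j(5 7 4; 0 0 0)² = 280/21879, sgn +1
Racah Σ t=4..6: t=4:+1/829440 t=5:−1/86400 t=6:+1/138240 = -13/4147200
⇒ 3j(5 7 4; -1 3 -2)² = 13/3740, sgn -1
4πI² = N·(3j₀)²·(3jₘ)² = 210/3179
I = -1·√(0.0660585/4π) = -0.07250358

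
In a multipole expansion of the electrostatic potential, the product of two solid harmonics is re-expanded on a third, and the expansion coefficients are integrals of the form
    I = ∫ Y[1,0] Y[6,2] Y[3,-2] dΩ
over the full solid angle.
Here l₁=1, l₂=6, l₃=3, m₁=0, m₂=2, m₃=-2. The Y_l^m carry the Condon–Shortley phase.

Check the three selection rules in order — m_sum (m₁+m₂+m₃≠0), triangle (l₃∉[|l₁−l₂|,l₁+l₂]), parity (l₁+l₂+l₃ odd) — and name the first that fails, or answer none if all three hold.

triangle

Σmᵢ = 0  ✓
l₃∈[|l₁−l₂|,l₁+l₂]=[5,7], have l₃=3  ✗
Σlᵢ = 10 ⇒ even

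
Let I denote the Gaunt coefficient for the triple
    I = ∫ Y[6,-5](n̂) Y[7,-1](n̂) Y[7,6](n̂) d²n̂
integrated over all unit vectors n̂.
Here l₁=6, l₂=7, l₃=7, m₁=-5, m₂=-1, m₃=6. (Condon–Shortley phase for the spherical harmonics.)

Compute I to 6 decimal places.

0.141500

m-sum 0 ✓  L=20 even ✓  1≤7≤13 ✓
Π(2lᵢ+1) = 13×15×15 = 2925
triangle coeff Δ(6,7,7) = 1/2444321880
Σ_t [0,6]: t=0:+1/2612736000 t=1:−1/20736000 t=2:+1/1658880 t=3:−1/746496 t=4:+1/1658880 t=5:−1/20736000 t=6:+1/2612736000 = -1/4354560
(3j)²=1000/138567 [(6 7 7; 0 0 0)], sign=+1
Σ_t [5,6]: t=5:−1/435456000 t=6:+1/3483648000 = -1/497664000
(3j)²=77/6460 [(6 7 7; -5 -1 6)], sign=+1
⇒ 4πI² = 26250/104329
I = (+1)√(26250/104329/(4π)) = 0.14150025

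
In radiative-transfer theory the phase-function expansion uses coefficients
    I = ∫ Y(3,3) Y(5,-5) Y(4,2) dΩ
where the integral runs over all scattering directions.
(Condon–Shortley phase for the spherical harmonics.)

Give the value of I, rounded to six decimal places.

Rules hold: Σm=0, L=12 even, 2≤4≤8.
N = 7·11·9 = 693
Δ = 4!·2!·6!/13! = 1/180180
Racah Σ t=1..3: t=1:−1/576 t=2:+1/144 t=3:−1/576 = 1/288
⇒ 3j(3 5 4; 0 0 0)² = 20/1001, sgn +1
Racah Σ t=0..0: t=0:+1/34560 = 1/34560
⇒ 3j(3 5 4; 3 -5 2)² = 5/286, sgn +1
4πI² = N·(3j₀)²·(3jₘ)² = 450/1859
I = +1·√(0.242066/4π) = 0.13879110

0.138791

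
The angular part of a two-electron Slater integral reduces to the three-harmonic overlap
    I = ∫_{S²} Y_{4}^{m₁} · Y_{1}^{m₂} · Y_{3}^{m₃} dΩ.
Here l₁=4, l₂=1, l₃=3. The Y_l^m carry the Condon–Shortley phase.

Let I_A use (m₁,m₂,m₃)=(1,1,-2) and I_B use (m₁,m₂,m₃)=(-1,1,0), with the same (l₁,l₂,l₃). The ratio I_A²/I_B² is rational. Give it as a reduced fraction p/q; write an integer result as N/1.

3/10

Shared (l₁,l₂,l₃)=(4,1,3): N and (l;000)² cancel in I_A²/I_B².
A: Δ = 2!·6!·0!/9! = 1/252; Racah Σ t=2..2: t=2:+1/240 = 1/240; ⇒ 3j(4 1 3; 1 1 -2)² = 1/84, sgn -1
B: Δ = 2!·6!·0!/9! = 1/252; Racah Σ t=2..2: t=2:+1/72 = 1/72; ⇒ 3j(4 1 3; -1 1 0)² = 5/126, sgn -1
I_A²/I_B² = (1/84)/(5/126) = 3/10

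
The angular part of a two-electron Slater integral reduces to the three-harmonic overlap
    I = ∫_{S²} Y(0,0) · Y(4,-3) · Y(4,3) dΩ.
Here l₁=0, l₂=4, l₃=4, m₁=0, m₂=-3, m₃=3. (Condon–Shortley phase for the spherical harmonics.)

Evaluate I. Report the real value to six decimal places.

-0.282095

m-sum 0 ✓  L=8 even ✓  4≤4≤4 ✓
Π(2lᵢ+1) = 1×9×9 = 81
triangle coeff Δ(0,4,4) = 1/9
Σ_t [0,0]: t=0:+1/576 = 1/576
(3j)²=1/9 [(0 4 4; 0 0 0)], sign=+1
Σ_t [0,0]: t=0:+1/5040 = 1/5040
(3j)²=1/9 [(0 4 4; 0 -3 3)], sign=-1
⇒ 4πI² = 1/1
I = (-1)√(1/1/(4π)) = -0.28209479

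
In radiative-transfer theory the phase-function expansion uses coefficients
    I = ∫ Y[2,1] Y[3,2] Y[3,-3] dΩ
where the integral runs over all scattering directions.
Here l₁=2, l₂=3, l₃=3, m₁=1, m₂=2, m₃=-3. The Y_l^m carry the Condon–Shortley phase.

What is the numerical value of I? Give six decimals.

Rules hold: Σm=0, L=8 even, 1≤3≤5.
N = 5·7·7 = 245
Δ = 2!·2!·4!/9! = 1/3780
Racah Σ t=0..2: t=0:+1/24 t=1:−1/4 t=2:+1/24 = -1/6
⇒ 3j(2 3 3; 0 0 0)² = 4/105, sgn +1
Racah Σ t=1..1: t=1:−1/48 = -1/48
⇒ 3j(2 3 3; 1 2 -3)² = 5/84, sgn -1
4πI² = N·(3j₀)²·(3jₘ)² = 5/9
I = -1·√(0.555556/4π) = -0.21026104

-0.210261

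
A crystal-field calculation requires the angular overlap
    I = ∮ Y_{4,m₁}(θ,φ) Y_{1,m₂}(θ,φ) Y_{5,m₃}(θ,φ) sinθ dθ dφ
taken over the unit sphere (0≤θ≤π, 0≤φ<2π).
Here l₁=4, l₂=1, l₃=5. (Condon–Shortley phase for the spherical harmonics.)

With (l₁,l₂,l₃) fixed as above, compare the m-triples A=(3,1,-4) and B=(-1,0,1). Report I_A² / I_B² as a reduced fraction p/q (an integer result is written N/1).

Same 4,1,5: normalisation and zero-m 3j drop out of the ratio.
A: Δ: 0! 8! 2! / 11! → 1/495; sum: t=0:+1/10080 = 1/10080; 3j²(4 1 5; 3 1 -4) = Δ·Π!·Σ² = 4/55  (sign -1)
B: Δ: 0! 8! 2! / 11! → 1/495; sum: t=0:+1/720 = 1/720; 3j²(4 1 5; -1 0 1) = Δ·Π!·Σ² = 8/165  (sign +1)
I_A²/I_B² = (4/55)/(8/165) = 3/2

3/2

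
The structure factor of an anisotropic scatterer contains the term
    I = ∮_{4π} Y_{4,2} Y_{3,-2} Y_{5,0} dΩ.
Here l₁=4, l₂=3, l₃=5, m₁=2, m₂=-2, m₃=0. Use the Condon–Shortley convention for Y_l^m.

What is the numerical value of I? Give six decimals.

Checks pass: Σm=0; 12 even; l₃=5∈[1,7].
(2·4+1)(2·3+1)(2·5+1) = 693
Δ: 2! 6! 4! / 13! → 1/180180
sum: t=0:+1/576 t=1:−1/144 t=2:+1/576 = -1/288
3j²(4 3 5; 0 0 0) = Δ·Π!·Σ² = 20/1001  (sign +1)
sum: t=0:+1/576 t=1:−1/2880 = 1/720
3j²(4 3 5; 2 -2 0) = Δ·Π!·Σ² = 80/3003  (sign -1)
combine: 4πI² = 693·20/1001·80/3003 = 4800/13013
take √, sign -1: I = -0.17132746

-0.171327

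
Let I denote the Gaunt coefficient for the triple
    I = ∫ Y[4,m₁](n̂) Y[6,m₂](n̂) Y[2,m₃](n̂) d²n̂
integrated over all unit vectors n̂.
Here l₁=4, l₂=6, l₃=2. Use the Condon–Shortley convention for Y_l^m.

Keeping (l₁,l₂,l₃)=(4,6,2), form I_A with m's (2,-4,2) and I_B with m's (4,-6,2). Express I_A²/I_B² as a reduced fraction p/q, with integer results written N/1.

14/33

Shared (l₁,l₂,l₃)=(4,6,2): N and (l;000)² cancel in I_A²/I_B².
A: Δ = 8!·0!·4!/13! = 1/6435; Racah Σ t=2..2: t=2:+1/34560 = 1/34560; ⇒ 3j(4 6 2; 2 -4 2)² = 14/429, sgn +1
B: Δ = 8!·0!·4!/13! = 1/6435; Racah Σ t=0..0: t=0:+1/967680 = 1/967680; ⇒ 3j(4 6 2; 4 -6 2)² = 1/13, sgn +1
I_A²/I_B² = (14/429)/(1/13) = 14/33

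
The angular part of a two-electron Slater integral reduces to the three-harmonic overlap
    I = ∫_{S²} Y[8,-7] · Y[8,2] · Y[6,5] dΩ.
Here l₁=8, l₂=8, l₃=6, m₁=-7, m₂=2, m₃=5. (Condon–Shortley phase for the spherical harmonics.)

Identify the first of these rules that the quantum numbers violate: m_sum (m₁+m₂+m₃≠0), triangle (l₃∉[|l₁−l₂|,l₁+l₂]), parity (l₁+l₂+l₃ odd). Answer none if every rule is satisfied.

none

Σmᵢ = 0  ✓
l₃∈[|l₁−l₂|,l₁+l₂]=[0,16], have l₃=6  ✓
Σlᵢ = 22 ⇒ even  ✓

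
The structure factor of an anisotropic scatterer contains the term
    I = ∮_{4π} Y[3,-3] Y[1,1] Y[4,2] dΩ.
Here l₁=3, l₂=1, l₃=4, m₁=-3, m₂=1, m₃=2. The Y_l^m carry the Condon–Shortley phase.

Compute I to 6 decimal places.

m-sum 0 ✓  L=8 even ✓  2≤4≤4 ✓
Π(2lᵢ+1) = 7×3×9 = 189
triangle coeff Δ(3,1,4) = 1/252
Σ_t [0,0]: t=0:+1/36 = 1/36
(3j)²=4/63 [(3 1 4; 0 0 0)], sign=+1
Σ_t [0,0]: t=0:+1/1440 = 1/1440
(3j)²=1/252 [(3 1 4; -3 1 2)], sign=+1
⇒ 4πI² = 1/21
I = (+1)√(1/21/(4π)) = 0.06155813

0.061558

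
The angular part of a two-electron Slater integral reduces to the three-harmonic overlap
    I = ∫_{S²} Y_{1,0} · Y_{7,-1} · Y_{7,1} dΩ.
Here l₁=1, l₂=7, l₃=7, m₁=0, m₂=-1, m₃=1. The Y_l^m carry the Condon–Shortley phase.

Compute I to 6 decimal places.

0.000000

l₁+l₂+l₃=15 is odd: 3j(l;000)=0 ⇒ I=0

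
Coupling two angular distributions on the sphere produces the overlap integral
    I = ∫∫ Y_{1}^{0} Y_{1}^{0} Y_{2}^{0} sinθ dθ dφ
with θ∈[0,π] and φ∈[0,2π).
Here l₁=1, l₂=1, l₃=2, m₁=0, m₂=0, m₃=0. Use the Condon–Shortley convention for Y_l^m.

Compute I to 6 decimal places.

Rules hold: Σm=0, L=4 even, 0≤2≤2.
N = 3·3·5 = 45
Δ = 0!·2!·2!/5! = 1/30
Racah Σ t=0..0: t=0:+1/1 = 1/1
⇒ 3j(1 1 2; 0 0 0)² = 2/15, sgn +1
(m-triple is (0,0,0) — same symbol as above.)
4πI² = N·(3j₀)²·(3jₘ)² = 4/5
I = +1·√(0.8/4π) = 0.25231325

0.252313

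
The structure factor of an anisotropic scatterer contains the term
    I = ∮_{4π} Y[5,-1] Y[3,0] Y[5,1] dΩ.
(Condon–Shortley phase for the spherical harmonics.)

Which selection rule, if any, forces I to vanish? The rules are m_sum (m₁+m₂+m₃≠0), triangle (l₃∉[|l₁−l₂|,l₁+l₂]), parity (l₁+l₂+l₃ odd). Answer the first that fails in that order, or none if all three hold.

parity

Σmᵢ = 0  ✓
l₃∈[|l₁−l₂|,l₁+l₂]=[2,8], have l₃=5  ✓
Σlᵢ = 13 ⇒ odd  ✗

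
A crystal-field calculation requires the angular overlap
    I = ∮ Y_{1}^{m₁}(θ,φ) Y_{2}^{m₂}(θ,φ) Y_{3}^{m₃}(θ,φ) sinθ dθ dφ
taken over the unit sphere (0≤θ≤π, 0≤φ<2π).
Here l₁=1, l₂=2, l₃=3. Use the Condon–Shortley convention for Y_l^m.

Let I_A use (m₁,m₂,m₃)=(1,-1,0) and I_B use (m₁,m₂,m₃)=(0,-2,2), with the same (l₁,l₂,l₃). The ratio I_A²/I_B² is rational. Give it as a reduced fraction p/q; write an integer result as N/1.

3/5

Shared (l₁,l₂,l₃)=(1,2,3): N and (l;000)² cancel in I_A²/I_B².
A: Δ = 0!·2!·4!/7! = 1/105; Racah Σ t=0..0: t=0:+1/12 = 1/12; ⇒ 3j(1 2 3; 1 -1 0)² = 1/35, sgn -1
B: Δ = 0!·2!·4!/7! = 1/105; Racah Σ t=0..0: t=0:+1/24 = 1/24; ⇒ 3j(1 2 3; 0 -2 2)² = 1/21, sgn -1
I_A²/I_B² = (1/35)/(1/21) = 3/5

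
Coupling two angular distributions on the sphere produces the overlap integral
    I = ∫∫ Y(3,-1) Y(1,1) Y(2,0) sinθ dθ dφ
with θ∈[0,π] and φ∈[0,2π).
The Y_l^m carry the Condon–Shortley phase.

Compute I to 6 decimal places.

-0.202301

m-sum 0 ✓  L=6 even ✓  2≤2≤4 ✓
Π(2lᵢ+1) = 7×3×5 = 105
triangle coeff Δ(3,1,2) = 1/105
Σ_t [1,1]: t=1:−1/4 = -1/4
(3j)²=3/35 [(3 1 2; 0 0 0)], sign=-1
Σ_t [2,2]: t=2:+1/8 = 1/8
(3j)²=2/35 [(3 1 2; -1 1 0)], sign=+1
⇒ 4πI² = 18/35
I = (-1)√(18/35/(4π)) = -0.20230066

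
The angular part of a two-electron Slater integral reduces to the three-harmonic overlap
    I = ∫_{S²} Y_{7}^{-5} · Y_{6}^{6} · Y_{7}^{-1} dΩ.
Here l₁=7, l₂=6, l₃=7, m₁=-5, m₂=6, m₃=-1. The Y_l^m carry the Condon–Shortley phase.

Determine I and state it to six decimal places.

m-sum 0 ✓  L=20 even ✓  1≤7≤13 ✓
Π(2lᵢ+1) = 15×13×15 = 2925
triangle coeff Δ(7,6,7) = 1/2444321880
Σ_t [0,6]: t=0:+1/2612736000 t=1:−1/20736000 t=2:+1/1658880 t=3:−1/746496 t=4:+1/1658880 t=5:−1/20736000 t=6:+1/2612736000 = -1/4354560
(3j)²=1000/138567 [(7 6 7; 0 0 0)], sign=+1
Σ_t [6,6]: t=6:+1/746496000 = 1/746496000
(3j)²=616/62985 [(7 6 7; -5 6 -1)], sign=+1
⇒ 4πI² = 280000/1356277
I = (+1)√(280000/1356277/(4π)) = 0.12817398

0.128174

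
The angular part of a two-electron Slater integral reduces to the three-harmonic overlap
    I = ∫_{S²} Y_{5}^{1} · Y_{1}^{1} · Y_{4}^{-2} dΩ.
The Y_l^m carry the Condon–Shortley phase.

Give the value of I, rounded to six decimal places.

-0.120286

Checks pass: Σm=0; 10 even; l₃=4∈[4,6].
(2·5+1)(2·1+1)(2·4+1) = 297
Δ: 2! 8! 0! / 11! → 1/495
sum: t=1:−1/576 = -1/576
3j²(5 1 4; 0 0 0) = Δ·Π!·Σ² = 5/99  (sign -1)
sum: t=2:+1/2880 = 1/2880
3j²(5 1 4; 1 1 -2) = Δ·Π!·Σ² = 2/165  (sign +1)
combine: 4πI² = 297·5/99·2/165 = 2/11
take √, sign -1: I = -0.12028562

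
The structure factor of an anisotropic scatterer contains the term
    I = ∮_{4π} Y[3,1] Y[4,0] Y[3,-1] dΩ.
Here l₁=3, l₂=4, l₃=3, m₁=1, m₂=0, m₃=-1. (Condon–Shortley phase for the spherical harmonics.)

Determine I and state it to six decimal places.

m-sum 0 ✓  L=10 even ✓  1≤3≤7 ✓
Π(2lᵢ+1) = 7×9×7 = 441
triangle coeff Δ(3,4,3) = 1/34650
Σ_t [1,3]: t=1:−1/72 t=2:+1/16 t=3:−1/72 = 5/144
(3j)²=2/77 [(3 4 3; 0 0 0)], sign=-1
Σ_t [0,2]: t=0:+1/1152 t=1:−1/36 t=2:+1/32 = 5/1152
(3j)²=1/1386 [(3 4 3; 1 0 -1)], sign=+1
⇒ 4πI² = 1/121
I = (-1)√(1/121/(4π)) = -0.02564498

-0.025645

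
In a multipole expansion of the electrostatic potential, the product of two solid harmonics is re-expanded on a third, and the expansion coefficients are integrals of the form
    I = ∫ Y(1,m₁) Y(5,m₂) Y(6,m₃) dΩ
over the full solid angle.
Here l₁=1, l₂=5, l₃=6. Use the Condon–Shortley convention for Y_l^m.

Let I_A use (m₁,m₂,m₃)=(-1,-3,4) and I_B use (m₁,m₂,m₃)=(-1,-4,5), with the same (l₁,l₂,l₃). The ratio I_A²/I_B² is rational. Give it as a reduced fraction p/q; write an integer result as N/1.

9/11

Same 1,5,6: normalisation and zero-m 3j drop out of the ratio.
A: Δ: 0! 2! 10! / 13! → 1/858; sum: t=0:+1/161280 = 1/161280; 3j²(1 5 6; -1 -3 4) = Δ·Π!·Σ² = 15/286  (sign +1)
B: Δ: 0! 2! 10! / 13! → 1/858; sum: t=0:+1/725760 = 1/725760; 3j²(1 5 6; -1 -4 5) = Δ·Π!·Σ² = 5/78  (sign -1)
I_A²/I_B² = (15/286)/(5/78) = 9/11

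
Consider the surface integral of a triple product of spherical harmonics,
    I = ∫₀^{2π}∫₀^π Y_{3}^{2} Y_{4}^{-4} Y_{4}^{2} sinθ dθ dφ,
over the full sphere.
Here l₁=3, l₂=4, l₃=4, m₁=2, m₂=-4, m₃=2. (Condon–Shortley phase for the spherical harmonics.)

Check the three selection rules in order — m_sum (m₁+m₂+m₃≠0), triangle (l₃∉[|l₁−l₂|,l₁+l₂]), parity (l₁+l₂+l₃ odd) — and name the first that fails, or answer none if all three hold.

parity

azimuthal sum: 2 − 4 + 2 = 0  ✓
1 ≤ 4 ≤ 7 (triangle on l)  ✓
L = 3 + 4 + 4 = 11 (odd)  ✗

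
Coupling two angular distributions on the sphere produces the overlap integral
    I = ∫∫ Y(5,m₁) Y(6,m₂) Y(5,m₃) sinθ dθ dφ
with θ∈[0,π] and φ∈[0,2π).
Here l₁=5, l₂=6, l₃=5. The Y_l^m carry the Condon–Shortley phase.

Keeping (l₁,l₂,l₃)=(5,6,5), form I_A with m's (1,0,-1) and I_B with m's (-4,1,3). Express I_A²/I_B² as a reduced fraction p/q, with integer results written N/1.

l's match ⇒ only the (l;m) 3-j factors differ between A and B.
A: triangle coeff Δ(5,6,5) = 1/28588560; Σ_t [0,4]: t=0:+1/12441600 t=1:−1/86400 t=2:+1/9216 t=3:−1/7776 t=4:+1/55296 = -7/518400; (3j)²=12/12155 [(5 6 5; 1 0 -1)], sign=-1
B: triangle coeff Δ(5,6,5) = 1/28588560; Σ_t [5,6]: t=5:−1/138240 t=6:+1/518400 = -11/2073600; (3j)²=77/4420 [(5 6 5; -4 1 3)], sign=-1
I_A²/I_B² = (12/12155)/(77/4420) = 48/847

48/847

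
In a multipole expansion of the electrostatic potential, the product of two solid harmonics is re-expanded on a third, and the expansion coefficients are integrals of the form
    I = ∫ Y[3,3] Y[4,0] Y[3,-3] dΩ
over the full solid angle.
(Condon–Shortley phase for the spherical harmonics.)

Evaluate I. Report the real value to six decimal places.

-0.076935

m-sum 0 ✓  L=10 even ✓  1≤3≤7 ✓
Π(2lᵢ+1) = 7×9×7 = 441
triangle coeff Δ(3,4,3) = 1/34650
Σ_t [1,3]: t=1:−1/72 t=2:+1/16 t=3:−1/72 = 5/144
(3j)²=2/77 [(3 4 3; 0 0 0)], sign=-1
Σ_t [0,0]: t=0:+1/1152 = 1/1152
(3j)²=1/154 [(3 4 3; 3 0 -3)], sign=+1
⇒ 4πI² = 9/121
I = (-1)√(9/121/(4π)) = -0.07693494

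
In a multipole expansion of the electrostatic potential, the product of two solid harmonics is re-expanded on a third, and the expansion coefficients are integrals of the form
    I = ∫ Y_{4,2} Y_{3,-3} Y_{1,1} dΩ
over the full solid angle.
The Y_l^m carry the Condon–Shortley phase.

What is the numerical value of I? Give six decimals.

0.061558

Checks pass: Σm=0; 8 even; l₃=1∈[1,7].
(2·4+1)(2·3+1)(2·1+1) = 189
Δ: 6! 2! 0! / 9! → 1/252
sum: t=3:−1/36 = -1/36
3j²(4 3 1; 0 0 0) = Δ·Π!·Σ² = 4/63  (sign +1)
sum: t=0:+1/1440 = 1/1440
3j²(4 3 1; 2 -3 1) = Δ·Π!·Σ² = 1/252  (sign +1)
combine: 4πI² = 189·4/63·1/252 = 1/21
take √, sign +1: I = 0.06155813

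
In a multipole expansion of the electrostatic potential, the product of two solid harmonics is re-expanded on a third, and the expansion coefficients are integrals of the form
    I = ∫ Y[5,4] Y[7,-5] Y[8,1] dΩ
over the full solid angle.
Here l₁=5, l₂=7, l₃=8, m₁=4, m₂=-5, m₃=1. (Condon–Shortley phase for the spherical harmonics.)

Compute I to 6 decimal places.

Rules hold: Σm=0, L=20 even, 2≤8≤12.
N = 11·15·17 = 2805
Δ = 4!·6!·10!/21! = 1/814773960
Racah Σ t=0..4: t=0:+1/87091200 t=1:−1/4976640 t=2:+1/2073600 t=3:−1/4976640 t=4:+1/87091200 = 1/9676800
⇒ 3j(5 7 8; 0 0 0)² = 360/46189, sgn +1
Racah Σ t=0..1: t=0:+1/232243200 t=1:−1/1567641600 = 23/6270566400
⇒ 3j(5 7 8; 4 -5 1)² = 529/50388, sgn -1
4πI² = N·(3j₀)²·(3jₘ)² = 238050/1037153
I = -1·√(0.229523/4π) = -0.13514742

-0.135147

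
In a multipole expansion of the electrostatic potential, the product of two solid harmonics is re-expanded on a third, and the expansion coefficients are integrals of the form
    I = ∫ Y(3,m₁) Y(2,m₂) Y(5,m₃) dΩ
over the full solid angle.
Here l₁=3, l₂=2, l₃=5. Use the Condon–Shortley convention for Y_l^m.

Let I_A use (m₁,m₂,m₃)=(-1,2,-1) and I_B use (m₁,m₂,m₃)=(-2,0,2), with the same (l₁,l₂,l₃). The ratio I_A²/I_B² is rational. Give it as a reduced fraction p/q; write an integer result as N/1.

l's match ⇒ only the (l;m) 3-j factors differ between A and B.
A: triangle coeff Δ(3,2,5) = 1/2310; Σ_t [0,0]: t=0:+1/1152 = 1/1152; (3j)²=1/154 [(3 2 5; -1 2 -1)], sign=+1
B: triangle coeff Δ(3,2,5) = 1/2310; Σ_t [0,0]: t=0:+1/480 = 1/480; (3j)²=3/110 [(3 2 5; -2 0 2)], sign=-1
I_A²/I_B² = (1/154)/(3/110) = 5/21

5/21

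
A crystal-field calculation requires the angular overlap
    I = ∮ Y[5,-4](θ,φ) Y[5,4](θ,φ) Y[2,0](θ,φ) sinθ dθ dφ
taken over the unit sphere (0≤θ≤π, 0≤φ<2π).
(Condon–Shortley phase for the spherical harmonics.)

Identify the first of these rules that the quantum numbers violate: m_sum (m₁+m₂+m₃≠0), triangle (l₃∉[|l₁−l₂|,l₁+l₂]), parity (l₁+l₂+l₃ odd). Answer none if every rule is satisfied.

Σmᵢ = 0  ✓
l₃∈[|l₁−l₂|,l₁+l₂]=[0,10], have l₃=2  ✓
Σlᵢ = 12 ⇒ even  ✓

none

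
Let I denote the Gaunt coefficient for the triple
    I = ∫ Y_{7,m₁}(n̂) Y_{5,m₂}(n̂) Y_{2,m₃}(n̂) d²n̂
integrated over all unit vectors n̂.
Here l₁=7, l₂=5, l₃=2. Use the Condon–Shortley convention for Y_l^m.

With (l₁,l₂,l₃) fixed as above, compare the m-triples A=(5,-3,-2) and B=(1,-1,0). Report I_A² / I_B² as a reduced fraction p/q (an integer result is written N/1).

l's match ⇒ only the (l;m) 3-j factors differ between A and B.
A: triangle coeff Δ(7,5,2) = 1/15015; Σ_t [2,2]: t=2:+1/1935360 = 1/1935360; (3j)²=3/91 [(7 5 2; 5 -3 -2)], sign=+1
B: triangle coeff Δ(7,5,2) = 1/15015; Σ_t [4,4]: t=4:+1/69120 = 1/69120; (3j)²=4/143 [(7 5 2; 1 -1 0)], sign=+1
I_A²/I_B² = (3/91)/(4/143) = 33/28

33/28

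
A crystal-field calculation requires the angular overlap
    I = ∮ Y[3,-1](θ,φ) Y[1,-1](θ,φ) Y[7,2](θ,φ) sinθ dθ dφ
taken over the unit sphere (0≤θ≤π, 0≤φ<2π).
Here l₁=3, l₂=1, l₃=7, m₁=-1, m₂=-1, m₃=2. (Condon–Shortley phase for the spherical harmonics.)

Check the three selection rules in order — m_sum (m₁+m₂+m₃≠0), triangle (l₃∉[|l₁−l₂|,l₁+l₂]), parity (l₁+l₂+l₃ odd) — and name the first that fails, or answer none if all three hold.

triangle

Σmᵢ = 0  ✓
l₃∈[|l₁−l₂|,l₁+l₂]=[2,4], have l₃=7  ✗
Σlᵢ = 11 ⇒ odd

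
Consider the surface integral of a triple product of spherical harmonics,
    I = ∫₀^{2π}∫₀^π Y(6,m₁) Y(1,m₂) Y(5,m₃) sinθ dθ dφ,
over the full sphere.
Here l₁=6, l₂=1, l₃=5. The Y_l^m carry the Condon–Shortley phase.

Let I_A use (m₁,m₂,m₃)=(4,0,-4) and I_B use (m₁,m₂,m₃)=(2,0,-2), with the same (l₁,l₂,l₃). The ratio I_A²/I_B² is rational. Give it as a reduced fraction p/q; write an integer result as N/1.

5/8

Same 6,1,5: normalisation and zero-m 3j drop out of the ratio.
A: Δ: 2! 10! 0! / 13! → 1/858; sum: t=1:−1/362880 = -1/362880; 3j²(6 1 5; 4 0 -4) = Δ·Π!·Σ² = 10/429  (sign +1)
B: Δ: 2! 10! 0! / 13! → 1/858; sum: t=1:−1/30240 = -1/30240; 3j²(6 1 5; 2 0 -2) = Δ·Π!·Σ² = 16/429  (sign +1)
I_A²/I_B² = (10/429)/(16/429) = 5/8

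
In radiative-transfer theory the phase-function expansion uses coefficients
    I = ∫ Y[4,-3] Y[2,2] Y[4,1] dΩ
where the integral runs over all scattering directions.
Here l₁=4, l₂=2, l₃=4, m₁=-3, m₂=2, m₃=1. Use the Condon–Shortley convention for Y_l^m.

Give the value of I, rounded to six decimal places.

0.159270

Checks pass: Σm=0; 10 even; l₃=4∈[2,6].
(2·4+1)(2·2+1)(2·4+1) = 405
Δ: 2! 6! 2! / 11! → 1/13860
sum: t=0:+1/192 t=1:−1/36 t=2:+1/192 = -5/288
3j²(4 2 4; 0 0 0) = Δ·Π!·Σ² = 20/693  (sign -1)
sum: t=2:+1/480 = 1/480
3j²(4 2 4; -3 2 1) = Δ·Π!·Σ² = 3/110  (sign -1)
combine: 4πI² = 405·20/693·3/110 = 270/847
take √, sign +1: I = 0.15927046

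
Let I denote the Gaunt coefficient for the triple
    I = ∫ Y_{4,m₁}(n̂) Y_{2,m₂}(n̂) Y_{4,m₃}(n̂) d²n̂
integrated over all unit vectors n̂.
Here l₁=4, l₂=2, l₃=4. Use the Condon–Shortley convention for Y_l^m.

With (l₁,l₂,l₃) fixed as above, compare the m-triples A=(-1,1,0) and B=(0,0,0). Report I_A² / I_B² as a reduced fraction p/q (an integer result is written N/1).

3/40

Shared (l₁,l₂,l₃)=(4,2,4): N and (l;000)² cancel in I_A²/I_B².
A: Δ = 2!·6!·2!/11! = 1/13860; Racah Σ t=1..2: t=1:−1/96 t=2:+1/72 = 1/288; ⇒ 3j(4 2 4; -1 1 0)² = 1/462, sgn +1
B: Δ = 2!·6!·2!/11! = 1/13860; Racah Σ t=0..2: t=0:+1/192 t=1:−1/36 t=2:+1/192 = -5/288; ⇒ 3j(4 2 4; 0 0 0)² = 20/693, sgn -1
I_A²/I_B² = (1/462)/(20/693) = 3/40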